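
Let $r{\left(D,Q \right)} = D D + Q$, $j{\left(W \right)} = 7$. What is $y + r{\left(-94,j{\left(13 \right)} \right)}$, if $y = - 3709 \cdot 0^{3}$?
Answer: $8843$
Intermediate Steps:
$r{\left(D,Q \right)} = Q + D^{2}$ ($r{\left(D,Q \right)} = D^{2} + Q = Q + D^{2}$)
$y = 0$ ($y = \left(-3709\right) 0 = 0$)
$y + r{\left(-94,j{\left(13 \right)} \right)} = 0 + \left(7 + \left(-94\right)^{2}\right) = 0 + \left(7 + 8836\right) = 0 + 8843 = 8843$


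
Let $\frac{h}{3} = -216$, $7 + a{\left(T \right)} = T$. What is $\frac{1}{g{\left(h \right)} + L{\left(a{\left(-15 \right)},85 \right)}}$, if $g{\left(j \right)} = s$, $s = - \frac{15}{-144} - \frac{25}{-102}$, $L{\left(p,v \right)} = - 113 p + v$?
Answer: $\frac{272}{699407} \approx 0.0003889$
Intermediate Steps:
$a{\left(T \right)} = -7 + T$
$L{\left(p,v \right)} = v - 113 p$
$h = -648$ ($h = 3 \left(-216\right) = -648$)
$s = \frac{95}{272}$ ($s = \left(-15\right) \left(- \frac{1}{144}\right) - - \frac{25}{102} = \frac{5}{48} + \frac{25}{102} = \frac{95}{272} \approx 0.34926$)
$g{\left(j \right)} = \frac{95}{272}$
$\frac{1}{g{\left(h \right)} + L{\left(a{\left(-15 \right)},85 \right)}} = \frac{1}{\frac{95}{272} - \left(-85 + 113 \left(-7 - 15\right)\right)} = \frac{1}{\frac{95}{272} + \left(85 - -2486\right)} = \frac{1}{\frac{95}{272} + \left(85 + 2486\right)} = \frac{1}{\frac{95}{272} + 2571} = \frac{1}{\frac{699407}{272}} = \frac{272}{699407}$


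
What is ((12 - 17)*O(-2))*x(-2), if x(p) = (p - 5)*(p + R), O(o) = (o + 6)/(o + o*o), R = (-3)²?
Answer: 490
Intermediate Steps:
R = 9
O(o) = (6 + o)/(o + o²)
x(p) = (-5 + p)*(9 + p) (x(p) = (p - 5)*(p + 9) = (-5 + p)*(9 + p))
((12 - 17)*O(-2))*x(-2) = ((12 - 17)*((6 - 2)/((-2)*(1 - 2))))*(-45 + (-2)² + 4*(-2)) = (-(-5)*4/(2*(-1)))*(-45 + 4 - 8) = -(-5)*(-1)*4/2*(-49) = -5*2*(-49) = -10*(-49) = 490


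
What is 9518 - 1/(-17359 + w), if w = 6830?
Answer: 100215023/10529 ≈ 9518.0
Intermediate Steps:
9518 - 1/(-17359 + w) = 9518 - 1/(-17359 + 6830) = 9518 - 1/(-10529) = 9518 - 1*(-1/10529) = 9518 + 1/10529 = 100215023/10529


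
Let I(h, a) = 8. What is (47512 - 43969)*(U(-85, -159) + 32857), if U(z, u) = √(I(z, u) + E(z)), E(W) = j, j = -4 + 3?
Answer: 116412351 + 3543*√7 ≈ 1.1642e+8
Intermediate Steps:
j = -1
E(W) = -1
U(z, u) = √7 (U(z, u) = √(8 - 1) = √7)
(47512 - 43969)*(U(-85, -159) + 32857) = (47512 - 43969)*(√7 + 32857) = 3543*(32857 + √7) = 116412351 + 3543*√7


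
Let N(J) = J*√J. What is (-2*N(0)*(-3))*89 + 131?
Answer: 131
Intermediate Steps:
N(J) = J^(3/2)
(-2*N(0)*(-3))*89 + 131 = (-2*0^(3/2)*(-3))*89 + 131 = (-2*0*(-3))*89 + 131 = (0*(-3))*89 + 131 = 0*89 + 131 = 0 + 131 = 131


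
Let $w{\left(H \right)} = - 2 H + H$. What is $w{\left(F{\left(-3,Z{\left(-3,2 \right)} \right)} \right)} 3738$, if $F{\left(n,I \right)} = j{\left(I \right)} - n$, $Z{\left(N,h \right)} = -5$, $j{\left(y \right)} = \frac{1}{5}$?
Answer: $- \frac{59808}{5} \approx -11962.0$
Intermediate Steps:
$j{\left(y \right)} = \frac{1}{5}$
$F{\left(n,I \right)} = \frac{1}{5} - n$
$w{\left(H \right)} = - H$
$w{\left(F{\left(-3,Z{\left(-3,2 \right)} \right)} \right)} 3738 = - (\frac{1}{5} - -3) 3738 = - (\frac{1}{5} + 3) 3738 = \left(-1\right) \frac{16}{5} \cdot 3738 = \left(- \frac{16}{5}\right) 3738 = - \frac{59808}{5}$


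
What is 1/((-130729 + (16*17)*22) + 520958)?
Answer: 1/396213 ≈ 2.5239e-6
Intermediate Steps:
1/((-130729 + (16*17)*22) + 520958) = 1/((-130729 + 272*22) + 520958) = 1/((-130729 + 5984) + 520958) = 1/(-124745 + 520958) = 1/396213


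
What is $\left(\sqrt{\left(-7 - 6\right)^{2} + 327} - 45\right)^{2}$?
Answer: $2521 - 360 \sqrt{31} \approx 516.6$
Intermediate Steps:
$\left(\sqrt{\left(-7 - 6\right)^{2} + 327} - 45\right)^{2} = \left(\sqrt{\left(-13\right)^{2} + 327} + \left(-426 + 381\right)\right)^{2} = \left(\sqrt{169 + 327} - 45\right)^{2} = \left(\sqrt{496} - 45\right)^{2} = \left(4 \sqrt{31} - 45\right)^{2} = \left(-45 + 4 \sqrt{31}\right)^{2}$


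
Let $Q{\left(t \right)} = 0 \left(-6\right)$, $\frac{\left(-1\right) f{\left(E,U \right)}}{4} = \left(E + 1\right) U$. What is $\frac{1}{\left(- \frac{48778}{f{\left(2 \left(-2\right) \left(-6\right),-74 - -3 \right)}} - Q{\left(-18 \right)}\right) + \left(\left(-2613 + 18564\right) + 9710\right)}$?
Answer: $\frac{3550}{91072161} \approx 3.898 \cdot 10^{-5}$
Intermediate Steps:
$f{\left(E,U \right)} = - 4 U \left(1 + E\right)$ ($f{\left(E,U \right)} = - 4 \left(E + 1\right) U = - 4 \left(1 + E\right) U = - 4 U \left(1 + E\right)$)
$Q{\left(t \right)} = 0$
$\frac{1}{\left(- \frac{48778}{f{\left(2 \left(-2\right) \left(-6\right),-74 - -3 \right)}} - Q{\left(-18 \right)}\right) + \left(\left(-2613 + 18564\right) + 9710\right)} = \frac{1}{\left(- \frac{48778}{\left(-4\right) \left(-74 - -3\right) \left(1 + 2 \left(-2\right) \left(-6\right)\right)} - 0\right) + \left(\left(-2613 + 18564\right) + 9710\right)} = \frac{1}{\left(- \frac{48778}{\left(-4\right) \left(-74 + 3\right) \left(1 - -24\right)} + 0\right) + \left(15951 + 9710\right)} = \frac{1}{\left(- \frac{48778}{\left(-4\right) \left(-71\right) \left(1 + 24\right)} + 0\right) + 25661} = \frac{1}{\left(- \frac{48778}{\left(-4\right) \left(-71\right) 25} + 0\right) + 25661} = \frac{1}{\left(- \frac{48778}{7100} + 0\right) + 25661} = \frac{1}{\left(\left(-48778\right) \frac{1}{7100} + 0\right) + 25661} = \frac{1}{\left(- \frac{24389}{3550} + 0\right) + 25661} = \frac{1}{- \frac{24389}{3550} + 25661} = \frac{1}{\frac{91072161}{3550}} = \frac{3550}{91072161}$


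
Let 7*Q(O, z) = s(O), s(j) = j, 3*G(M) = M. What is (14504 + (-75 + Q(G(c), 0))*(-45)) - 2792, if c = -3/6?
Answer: 211233/14 ≈ 15088.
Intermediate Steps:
c = -1/2 (c = -3*1/6 = -1/2 ≈ -0.50000)
G(M) = M/3
Q(O, z) = O/7
(14504 + (-75 + Q(G(c), 0))*(-45)) - 2792 = (14504 + (-75 + ((1/3)*(-1/2))/7)*(-45)) - 2792 = (14504 + (-75 + (1/7)*(-1/6))*(-45)) - 2792 = (14504 + (-75 - 1/42)*(-45)) - 2792 = (14504 - 3151/42*(-45)) - 2792 = (14504 + 47265/14) - 2792 = 250321/14 - 2792 = 211233/14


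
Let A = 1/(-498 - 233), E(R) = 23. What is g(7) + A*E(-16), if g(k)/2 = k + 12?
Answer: 27755/731 ≈ 37.969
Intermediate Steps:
g(k) = 24 + 2*k (g(k) = 2*(k + 12) = 2*(12 + k) = 24 + 2*k)
A = -1/731 (A = 1/(-731) = -1/731 ≈ -0.0013680)
g(7) + A*E(-16) = (24 + 2*7) - 1/731*23 = (24 + 14) - 23/731 = 38 - 23/731 = 27755/731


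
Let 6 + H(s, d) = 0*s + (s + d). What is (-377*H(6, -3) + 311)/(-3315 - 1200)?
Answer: -206/645 ≈ -0.31938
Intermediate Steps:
H(s, d) = -6 + d + s (H(s, d) = -6 + (0*s + (s + d)) = -6 + (0 + (d + s)) = -6 + (d + s) = -6 + d + s)
(-377*H(6, -3) + 311)/(-3315 - 1200) = (-377*(-6 - 3 + 6) + 311)/(-3315 - 1200) = (-377*(-3) + 311)/(-4515) = (1131 + 311)*(-1/4515) = 1442*(-1/4515) = -206/645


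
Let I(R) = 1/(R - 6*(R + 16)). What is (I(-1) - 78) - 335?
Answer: -37584/91 ≈ -413.01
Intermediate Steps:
I(R) = 1/(-96 - 5*R) (I(R) = 1/(R - 6*(16 + R)) = 1/(R + (-96 - 6*R)) = 1/(-96 - 5*R))
(I(-1) - 78) - 335 = (-1/(96 + 5*(-1)) - 78) - 335 = (-1/(96 - 5) - 78) - 335 = (-1/91 - 78) - 335 = -7099/91 - 335 = -37584/91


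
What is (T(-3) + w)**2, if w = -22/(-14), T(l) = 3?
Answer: 1024/49 ≈ 20.898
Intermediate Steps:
w = 11/7 (w = -22*(-1/14) = 11/7 ≈ 1.5714)
(T(-3) + w)**2 = (3 + 11/7)**2 = (32/7)**2 = 1024/49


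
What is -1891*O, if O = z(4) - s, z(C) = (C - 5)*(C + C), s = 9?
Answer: 32147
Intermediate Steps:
z(C) = 2*C*(-5 + C) (z(C) = (-5 + C)*(2*C) = 2*C*(-5 + C))
O = -17 (O = 2*4*(-5 + 4) - 1*9 = 2*4*(-1) - 9 = -8 - 9 = -17)
-1891*O = -1891*(-17) = 32147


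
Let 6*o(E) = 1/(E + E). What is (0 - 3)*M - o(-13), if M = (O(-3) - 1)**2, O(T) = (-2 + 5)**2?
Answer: -29951/156 ≈ -191.99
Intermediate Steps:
O(T) = 9 (O(T) = 3**2 = 9)
M = 64 (M = (9 - 1)**2 = 8**2 = 64)
o(E) = 1/(12*E) (o(E) = 1/(6*(E + E)) = 1/(6*((2*E))) = (1/(2*E))/6 = 1/(12*E))
(0 - 3)*M - o(-13) = (0 - 3)*64 - 1/(12*(-13)) = -3*64 - (-1)/(12*13) = -192 - 1*(-1/156) = -192 + 1/156 = -29951/156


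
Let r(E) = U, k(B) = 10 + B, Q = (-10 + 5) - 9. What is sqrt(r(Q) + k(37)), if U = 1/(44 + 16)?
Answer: sqrt(42315)/30 ≈ 6.8569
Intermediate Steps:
Q = -14 (Q = -5 - 9 = -14)
U = 1/60 ≈ 0.016667
r(E) = 1/60
sqrt(r(Q) + k(37)) = sqrt(1/60 + (10 + 37)) = sqrt(1/60 + 47) = sqrt(2821/60) = sqrt(42315)/30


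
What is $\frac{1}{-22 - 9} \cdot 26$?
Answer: $- \frac{26}{31} \approx -0.83871$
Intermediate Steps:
$\frac{1}{-22 - 9} \cdot 26 = \frac{1}{-31} \cdot 26 = \left(- \frac{1}{31}\right) 26 = - \frac{26}{31}$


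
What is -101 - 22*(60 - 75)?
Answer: 229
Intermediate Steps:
-101 - 22*(60 - 75) = -101 - 22*(-15) = -101 + 330 = 229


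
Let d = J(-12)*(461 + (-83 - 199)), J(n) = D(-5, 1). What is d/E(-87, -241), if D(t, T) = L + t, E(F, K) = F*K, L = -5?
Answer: -1790/20967 ≈ -0.085372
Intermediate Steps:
D(t, T) = -5 + t
J(n) = -10 (J(n) = -5 - 5 = -10)
d = -1790 (d = -10*(461 + (-83 - 199)) = -10*(461 - 282) = -10*179 = -1790)
d/E(-87, -241) = -1790/((-87*(-241))) = -1790/20967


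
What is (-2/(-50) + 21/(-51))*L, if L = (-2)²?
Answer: -632/425 ≈ -1.4871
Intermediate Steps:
L = 4
(-2/(-50) + 21/(-51))*L = (-2/(-50) + 21/(-51))*4 = (-2*(-1/50) + 21*(-1/51))*4 = (1/25 - 7/17)*4 = -158/425*4 = -632/425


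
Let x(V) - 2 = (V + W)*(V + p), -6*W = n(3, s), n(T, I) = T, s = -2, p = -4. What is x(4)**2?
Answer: 4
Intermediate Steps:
W = -1/2 (W = -1/6*3 = -1/2 ≈ -0.50000)
x(V) = 2 + (-4 + V)*(-1/2 + V) (x(V) = 2 + (V - 1/2)*(V - 4) = 2 + (-1/2 + V)*(-4 + V) = 2 + (-4 + V)*(-1/2 + V))
x(4)**2 = (4 + 4**2 - 9/2*4)**2 = (4 + 16 - 18)**2 = 2**2 = 4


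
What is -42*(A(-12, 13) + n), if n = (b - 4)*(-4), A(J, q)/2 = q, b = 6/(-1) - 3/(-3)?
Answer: -2604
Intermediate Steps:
b = -5 (b = 6*(-1) - 3*(-1/3) = -6 + 1 = -5)
A(J, q) = 2*q
n = 36 (n = (-5 - 4)*(-4) = -9*(-4) = 36)
-42*(A(-12, 13) + n) = -42*(2*13 + 36) = -42*(26 + 36) = -42*62 = -2604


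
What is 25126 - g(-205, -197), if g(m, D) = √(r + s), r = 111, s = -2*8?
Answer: 25126 - √95 ≈ 25116.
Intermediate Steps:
s = -16
g(m, D) = √95 (g(m, D) = √(111 - 16) = √95)
25126 - g(-205, -197) = 25126 - √95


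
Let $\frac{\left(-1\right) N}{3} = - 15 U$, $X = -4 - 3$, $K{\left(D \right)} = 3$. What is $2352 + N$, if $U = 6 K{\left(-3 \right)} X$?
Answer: $-3318$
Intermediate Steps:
$X = -7$ ($X = -4 - 3 = -7$)
$U = -126$ ($U = 6 \cdot 3 \left(-7\right) = 18 \left(-7\right) = -126$)
$N = -5670$ ($N = - 3 \left(\left(-15\right) \left(-126\right)\right) = \left(-3\right) 1890 = -5670$)
$2352 + N = 2352 - 5670 = -3318$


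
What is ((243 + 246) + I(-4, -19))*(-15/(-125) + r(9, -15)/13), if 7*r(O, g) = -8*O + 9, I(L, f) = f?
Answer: -17484/65 ≈ -268.98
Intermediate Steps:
r(O, g) = 9/7 - 8*O/7 (r(O, g) = (-8*O + 9)/7 = (9 - 8*O)/7 = 9/7 - 8*O/7)
((243 + 246) + I(-4, -19))*(-15/(-125) + r(9, -15)/13) = ((243 + 246) - 19)*(-15/(-125) + (9/7 - 8/7*9)/13) = (489 - 19)*(-15*(-1/125) + (9/7 - 72/7)*(1/13)) = 470*(3/25 - 9*1/13) = 470*(3/25 - 9/13) = 470*(-186/325) = -17484/65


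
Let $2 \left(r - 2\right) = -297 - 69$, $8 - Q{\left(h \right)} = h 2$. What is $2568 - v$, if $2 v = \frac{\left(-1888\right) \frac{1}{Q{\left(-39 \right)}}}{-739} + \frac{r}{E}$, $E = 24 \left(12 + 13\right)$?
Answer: $\frac{97929188437}{38132400} \approx 2568.1$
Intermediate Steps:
$Q{\left(h \right)} = 8 - 2 h$ ($Q{\left(h \right)} = 8 - h 2 = 8 - 2 h$)
$E = 600$ ($E = 24 \cdot 25 = 600$)
$r = -181$ ($r = 2 + \frac{-297 - 69}{2} = 2 + \frac{1}{2} \left(-366\right) = 2 - 183 = -181$)
$v = - \frac{5185237}{38132400}$ ($v = \frac{\frac{\left(-1888\right) \frac{1}{8 - -78}}{-739} - \frac{181}{600}}{2} = \frac{- \frac{1888}{8 + 78} \left(- \frac{1}{739}\right) - \frac{181}{600}}{2} = \frac{- \frac{1888}{86} \left(- \frac{1}{739}\right) - \frac{181}{600}}{2} = \frac{\left(-1888\right) \frac{1}{86} \left(- \frac{1}{739}\right) - \frac{181}{600}}{2} = \frac{\left(- \frac{944}{43}\right) \left(- \frac{1}{739}\right) - \frac{181}{600}}{2} = \frac{\frac{944}{31777} - \frac{181}{600}}{2} = \frac{1}{2} \left(- \frac{5185237}{19066200}\right) = - \frac{5185237}{38132400} \approx -0.13598$)
$2568 - v = 2568 - - \frac{5185237}{38132400} = 2568 + \frac{5185237}{38132400} = \frac{97929188437}{38132400}$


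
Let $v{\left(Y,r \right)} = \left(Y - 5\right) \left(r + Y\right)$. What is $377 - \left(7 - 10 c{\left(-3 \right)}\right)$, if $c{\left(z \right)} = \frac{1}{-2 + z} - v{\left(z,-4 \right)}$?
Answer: $-192$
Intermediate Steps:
$v{\left(Y,r \right)} = \left(-5 + Y\right) \left(Y + r\right)$
$c{\left(z \right)} = -20 + \frac{1}{-2 + z} - z^{2} + 9 z$ ($c{\left(z \right)} = \frac{1}{-2 + z} - \left(z^{2} - 5 z - -20 + z \left(-4\right)\right) = \frac{1}{-2 + z} - \left(z^{2} - 5 z + 20 - 4 z\right) = \frac{1}{-2 + z} - \left(20 + z^{2} - 9 z\right) = -20 + \frac{1}{-2 + z} - z^{2} + 9 z$)
$377 - \left(7 - 10 c{\left(-3 \right)}\right) = 377 - \left(7 - 10 \frac{41 - \left(-3\right)^{3} - -114 + 11 \left(-3\right)^{2}}{-2 - 3}\right) = 377 - \left(7 - 10 \frac{41 - -27 + 114 + 11 \cdot 9}{-5}\right) = 377 - \left(7 - 10 \left(- \frac{41 + 27 + 114 + 99}{5}\right)\right) = 377 - \left(7 - 10 \left(\left(- \frac{1}{5}\right) 281\right)\right) = 377 - \left(7 - -562\right) = 377 - \left(7 + 562\right) = 377 - 569 = -192$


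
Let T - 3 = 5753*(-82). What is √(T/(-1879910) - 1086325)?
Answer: I*√3839138589584849370/1879910 ≈ 1042.3*I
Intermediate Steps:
T = -471743 (T = 3 + 5753*(-82) = 3 - 471746 = -471743)
√(T/(-1879910) - 1086325) = √(-471743/(-1879910) - 1086325) = √(-471743*(-1/1879910) - 1086325) = √(471743/1879910 - 1086325) = √(-2042192759007/1879910) = I*√3839138589584849370/1879910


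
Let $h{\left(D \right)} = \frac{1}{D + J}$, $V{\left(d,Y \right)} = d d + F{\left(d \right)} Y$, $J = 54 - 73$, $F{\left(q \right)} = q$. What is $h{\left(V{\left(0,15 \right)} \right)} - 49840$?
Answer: $- \frac{946961}{19} \approx -49840.0$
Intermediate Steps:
$J = -19$
$V{\left(d,Y \right)} = d^{2} + Y d$ ($V{\left(d,Y \right)} = d d + d Y = d^{2} + Y d$)
$h{\left(D \right)} = \frac{1}{-19 + D}$ ($h{\left(D \right)} = \frac{1}{D - 19} = \frac{1}{-19 + D}$)
$h{\left(V{\left(0,15 \right)} \right)} - 49840 = \frac{1}{-19 + 0 \left(15 + 0\right)} - 49840 = \frac{1}{-19 + 0 \cdot 15} - 49840 = \frac{1}{-19 + 0} - 49840 = \frac{1}{-19} - 49840 = - \frac{1}{19} - 49840 = - \frac{946961}{19}$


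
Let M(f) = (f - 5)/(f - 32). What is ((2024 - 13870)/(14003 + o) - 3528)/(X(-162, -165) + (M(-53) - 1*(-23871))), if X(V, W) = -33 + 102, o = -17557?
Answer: -532383305/3616120366 ≈ -0.14722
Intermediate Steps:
X(V, W) = 69
M(f) = (-5 + f)/(-32 + f)
((2024 - 13870)/(14003 + o) - 3528)/(X(-162, -165) + (M(-53) - 1*(-23871))) = ((2024 - 13870)/(14003 - 17557) - 3528)/(69 + ((-5 - 53)/(-32 - 53) - 1*(-23871))) = (-11846/(-3554) - 3528)/(69 + (-58/(-85) + 23871)) = (-11846*(-1/3554) - 3528)/(69 + (-1/85*(-58) + 23871)) = (5923/1777 - 3528)/(69 + (58/85 + 23871)) = -6263333/(1777*(69 + 2029093/85)) = -6263333/(1777*2034958/85) = -6263333/1777*85/2034958 = -532383305/3616120366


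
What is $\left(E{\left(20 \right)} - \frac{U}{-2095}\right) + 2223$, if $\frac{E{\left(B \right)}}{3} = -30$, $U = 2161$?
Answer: $\frac{4470796}{2095} \approx 2134.0$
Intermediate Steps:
$E{\left(B \right)} = -90$ ($E{\left(B \right)} = 3 \left(-30\right) = -90$)
$\left(E{\left(20 \right)} - \frac{U}{-2095}\right) + 2223 = \left(-90 - \frac{2161}{-2095}\right) + 2223 = \left(-90 - 2161 \left(- \frac{1}{2095}\right)\right) + 2223 = \left(-90 - - \frac{2161}{2095}\right) + 2223 = \left(-90 + \frac{2161}{2095}\right) + 2223 = - \frac{186389}{2095} + 2223 = \frac{4470796}{2095}$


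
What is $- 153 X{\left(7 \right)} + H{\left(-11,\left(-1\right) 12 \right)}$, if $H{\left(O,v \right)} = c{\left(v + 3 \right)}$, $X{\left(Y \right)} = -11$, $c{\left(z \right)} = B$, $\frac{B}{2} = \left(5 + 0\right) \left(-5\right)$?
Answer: $1633$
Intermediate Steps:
$B = -50$ ($B = 2 \left(5 + 0\right) \left(-5\right) = 2 \cdot 5 \left(-5\right) = 2 \left(-25\right) = -50$)
$c{\left(z \right)} = -50$
$H{\left(O,v \right)} = -50$
$- 153 X{\left(7 \right)} + H{\left(-11,\left(-1\right) 12 \right)} = \left(-153\right) \left(-11\right) - 50 = 1683 - 50 = 1633$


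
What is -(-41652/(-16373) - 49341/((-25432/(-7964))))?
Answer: 146198620077/9463594 ≈ 15449.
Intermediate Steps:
-(-41652/(-16373) - 49341/((-25432/(-7964)))) = -(-41652*(-1/16373) - 49341/((-25432*(-1/7964)))) = -(41652/16373 - 49341/578/181) = -(41652/16373 - 49341*181/578) = -(41652/16373 - 8930721/578) = -1*(-146198620077/9463594) = 146198620077/9463594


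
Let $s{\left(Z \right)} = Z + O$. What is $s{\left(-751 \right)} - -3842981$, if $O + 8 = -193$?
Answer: $3842029$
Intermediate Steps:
$O = -201$ ($O = -8 - 193 = -201$)
$s{\left(Z \right)} = -201 + Z$ ($s{\left(Z \right)} = Z - 201 = -201 + Z$)
$s{\left(-751 \right)} - -3842981 = \left(-201 - 751\right) - -3842981 = -952 + 3842981 = 3842029$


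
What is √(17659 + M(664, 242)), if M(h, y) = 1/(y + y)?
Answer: √8546957/22 ≈ 132.89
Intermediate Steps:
M(h, y) = 1/(2*y)
√(17659 + M(664, 242)) = √(17659 + (½)/242) = √(17659 + (½)*(1/242)) = √(17659 + 1/484) = √(8546957/484) = √8546957/22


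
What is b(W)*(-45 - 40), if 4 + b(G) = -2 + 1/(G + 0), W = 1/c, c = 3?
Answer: 255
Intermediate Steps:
W = 1/3 ≈ 0.33333
b(G) = -6 + 1/G (b(G) = -4 + (-2 + 1/(G + 0)) = -4 + (-2 + 1/G) = -6 + 1/G)
b(W)*(-45 - 40) = (-6 + 1/(1/3))*(-45 - 40) = (-6 + 3)*(-85) = -3*(-85) = 255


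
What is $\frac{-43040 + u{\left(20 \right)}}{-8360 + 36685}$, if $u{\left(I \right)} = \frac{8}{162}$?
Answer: $- \frac{3486236}{2294325} \approx -1.5195$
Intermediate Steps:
$u{\left(I \right)} = \frac{4}{81}$ ($u{\left(I \right)} = 8 \cdot \frac{1}{162} = \frac{4}{81}$)
$\frac{-43040 + u{\left(20 \right)}}{-8360 + 36685} = \frac{-43040 + \frac{4}{81}}{-8360 + 36685} = - \frac{3486236}{81 \cdot 28325} = \left(- \frac{3486236}{81}\right) \frac{1}{28325} = - \frac{3486236}{2294325}$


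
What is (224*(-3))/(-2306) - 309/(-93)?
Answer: 129175/35743 ≈ 3.6140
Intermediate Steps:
(224*(-3))/(-2306) - 309/(-93) = -672*(-1/2306) - 309*(-1/93) = 336/1153 + 103/31 = 129175/35743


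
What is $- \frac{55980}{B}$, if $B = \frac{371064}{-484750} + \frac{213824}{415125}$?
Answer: $\frac{11264958613125}{50386759} \approx 2.2357 \cdot 10^{5}$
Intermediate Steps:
$B = - \frac{201547036}{804927375}$ ($B = 371064 \left(- \frac{1}{484750}\right) + 213824 \cdot \frac{1}{415125} = - \frac{185532}{242375} + \frac{213824}{415125} = - \frac{201547036}{804927375} \approx -0.25039$)
$- \frac{55980}{B} = - \frac{55980}{- \frac{201547036}{804927375}} = \left(-55980\right) \left(- \frac{804927375}{201547036}\right) = \frac{11264958613125}{50386759}$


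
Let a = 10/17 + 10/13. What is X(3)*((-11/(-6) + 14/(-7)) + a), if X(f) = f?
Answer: 1579/442 ≈ 3.5724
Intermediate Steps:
a = 300/221 (a = 10*(1/17) + 10*(1/13) = 10/17 + 10/13 = 300/221 ≈ 1.3575)
X(3)*((-11/(-6) + 14/(-7)) + a) = 3*((-11/(-6) + 14/(-7)) + 300/221) = 3*((-11*(-⅙) + 14*(-⅐)) + 300/221) = 3*((11/6 - 2) + 300/221) = 3*(-⅙ + 300/221) = 3*(1579/1326) = 1579/442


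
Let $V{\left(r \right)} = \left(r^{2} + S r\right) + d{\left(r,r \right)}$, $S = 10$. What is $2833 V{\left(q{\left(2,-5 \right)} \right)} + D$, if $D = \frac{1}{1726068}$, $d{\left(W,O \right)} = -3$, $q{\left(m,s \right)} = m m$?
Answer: $\frac{259167384133}{1726068} \approx 1.5015 \cdot 10^{5}$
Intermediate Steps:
$q{\left(m,s \right)} = m^{2}$
$V{\left(r \right)} = -3 + r^{2} + 10 r$ ($V{\left(r \right)} = \left(r^{2} + 10 r\right) - 3 = -3 + r^{2} + 10 r$)
$D = \frac{1}{1726068} \approx 5.7935 \cdot 10^{-7}$
$2833 V{\left(q{\left(2,-5 \right)} \right)} + D = 2833 \left(-3 + \left(2^{2}\right)^{2} + 10 \cdot 2^{2}\right) + \frac{1}{1726068} = 2833 \left(-3 + 4^{2} + 10 \cdot 4\right) + \frac{1}{1726068} = 2833 \left(-3 + 16 + 40\right) + \frac{1}{1726068} = 2833 \cdot 53 + \frac{1}{1726068} = 150149 + \frac{1}{1726068} = \frac{259167384133}{1726068}$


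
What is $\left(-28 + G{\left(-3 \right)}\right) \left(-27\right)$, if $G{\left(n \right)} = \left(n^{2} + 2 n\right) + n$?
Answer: $756$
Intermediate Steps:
$G{\left(n \right)} = n^{2} + 3 n$
$\left(-28 + G{\left(-3 \right)}\right) \left(-27\right) = \left(-28 - 3 \left(3 - 3\right)\right) \left(-27\right) = \left(-28 - 0\right) \left(-27\right) = \left(-28 + 0\right) \left(-27\right) = \left(-28\right) \left(-27\right) = 756$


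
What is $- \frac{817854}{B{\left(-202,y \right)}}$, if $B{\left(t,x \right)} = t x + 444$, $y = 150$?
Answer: $\frac{136309}{4976} \approx 27.393$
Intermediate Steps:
$B{\left(t,x \right)} = 444 + t x$
$- \frac{817854}{B{\left(-202,y \right)}} = - \frac{817854}{444 - 30300} = - \frac{817854}{-29856} = \left(-817854\right) \left(- \frac{1}{29856}\right) = \frac{136309}{4976}$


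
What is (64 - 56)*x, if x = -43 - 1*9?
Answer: -416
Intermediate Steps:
x = -52 (x = -43 - 9 = -52)
(64 - 56)*x = (64 - 56)*(-52) = 8*(-52) = -416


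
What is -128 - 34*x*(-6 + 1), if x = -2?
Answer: -468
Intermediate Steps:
-128 - 34*x*(-6 + 1) = -128 - (-68)*(-6 + 1) = -128 - (-68)*(-5) = -128 - 34*10 = -128 - 340 = -468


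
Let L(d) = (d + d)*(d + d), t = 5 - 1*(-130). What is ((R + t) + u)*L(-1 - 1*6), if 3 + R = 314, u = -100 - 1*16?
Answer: 64680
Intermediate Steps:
t = 135 (t = 5 + 130 = 135)
u = -116 (u = -100 - 16 = -116)
R = 311 (R = -3 + 314 = 311)
L(d) = 4*d² (L(d) = (2*d)*(2*d) = 4*d²)
((R + t) + u)*L(-1 - 1*6) = ((311 + 135) - 116)*(4*(-1 - 1*6)²) = (446 - 116)*(4*(-1 - 6)²) = 330*(4*(-7)²) = 330*(4*49) = 330*196 = 64680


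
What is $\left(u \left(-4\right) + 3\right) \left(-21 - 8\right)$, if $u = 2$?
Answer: $145$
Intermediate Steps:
$\left(u \left(-4\right) + 3\right) \left(-21 - 8\right) = \left(2 \left(-4\right) + 3\right) \left(-21 - 8\right) = \left(-8 + 3\right) \left(-29\right) = \left(-5\right) \left(-29\right) = 145$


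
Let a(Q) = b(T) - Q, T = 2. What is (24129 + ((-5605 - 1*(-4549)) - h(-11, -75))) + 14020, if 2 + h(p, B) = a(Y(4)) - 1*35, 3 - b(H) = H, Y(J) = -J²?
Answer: 37113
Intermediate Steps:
b(H) = 3 - H
a(Q) = 1 - Q (a(Q) = (3 - 1*2) - Q = (3 - 2) - Q = 1 - Q)
h(p, B) = -20 (h(p, B) = -2 + ((1 - (-1)*4²) - 1*35) = -2 + ((1 - (-1)*16) - 35) = -2 + ((1 - 1*(-16)) - 35) = -2 + ((1 + 16) - 35) = -2 + (17 - 35) = -2 - 18 = -20)
(24129 + ((-5605 - 1*(-4549)) - h(-11, -75))) + 14020 = (24129 + ((-5605 - 1*(-4549)) - 1*(-20))) + 14020 = (24129 + ((-5605 + 4549) + 20)) + 14020 = (24129 + (-1056 + 20)) + 14020 = (24129 - 1036) + 14020 = 23093 + 14020 = 37113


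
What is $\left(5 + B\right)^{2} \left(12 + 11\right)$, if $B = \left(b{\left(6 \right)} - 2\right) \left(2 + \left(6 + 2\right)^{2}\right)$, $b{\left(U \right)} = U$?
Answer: $1664303$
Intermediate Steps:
$B = 264$ ($B = \left(6 - 2\right) \left(2 + \left(6 + 2\right)^{2}\right) = 4 \left(2 + 8^{2}\right) = 4 \left(2 + 64\right) = 4 \cdot 66 = 264$)
$\left(5 + B\right)^{2} \left(12 + 11\right) = \left(5 + 264\right)^{2} \left(12 + 11\right) = 269^{2} \cdot 23 = 72361 \cdot 23 = 1664303$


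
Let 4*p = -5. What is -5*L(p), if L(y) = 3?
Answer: -15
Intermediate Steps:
p = -5/4 (p = (¼)*(-5) = -5/4 ≈ -1.2500)
-5*L(p) = -5*3 = -15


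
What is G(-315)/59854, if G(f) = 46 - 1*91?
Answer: -45/59854 ≈ -0.00075183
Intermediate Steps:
G(f) = -45 (G(f) = 46 - 91 = -45)
G(-315)/59854 = -45/59854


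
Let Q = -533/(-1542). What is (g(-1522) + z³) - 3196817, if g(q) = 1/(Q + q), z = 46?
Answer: -7272594324613/2346391 ≈ -3.0995e+6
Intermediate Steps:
Q = 533/1542 (Q = -533*(-1/1542) = 533/1542 ≈ 0.34565)
g(q) = 1/(533/1542 + q)
(g(-1522) + z³) - 3196817 = (1542/(533 + 1542*(-1522)) + 46³) - 3196817 = (1542/(533 - 2346924) + 97336) - 3196817 = (1542/(-2346391) + 97336) - 3196817 = (1542*(-1/2346391) + 97336) - 3196817 = (-1542/2346391 + 97336) - 3196817 = 228388312834/2346391 - 3196817 = -7272594324613/2346391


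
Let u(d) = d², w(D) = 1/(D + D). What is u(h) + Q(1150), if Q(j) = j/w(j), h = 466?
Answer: 2862156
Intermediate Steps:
w(D) = 1/(2*D)
Q(j) = 2*j² (Q(j) = j/((1/(2*j))) = j*(2*j) = 2*j²)
u(h) + Q(1150) = 466² + 2*1150² = 217156 + 2*1322500 = 217156 + 2645000 = 2862156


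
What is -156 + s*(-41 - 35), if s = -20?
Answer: 1364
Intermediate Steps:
-156 + s*(-41 - 35) = -156 - 20*(-41 - 35) = -156 - 20*(-76) = -156 + 1520 = 1364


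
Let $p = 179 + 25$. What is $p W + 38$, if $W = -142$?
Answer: $-28930$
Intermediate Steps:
$p = 204$
$p W + 38 = 204 \left(-142\right) + 38 = -28968 + 38 = -28930$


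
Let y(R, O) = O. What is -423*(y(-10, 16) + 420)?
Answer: -184428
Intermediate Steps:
-423*(y(-10, 16) + 420) = -423*(16 + 420) = -423*436 = -184428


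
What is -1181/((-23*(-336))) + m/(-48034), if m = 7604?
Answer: -8249419/26514768 ≈ -0.31113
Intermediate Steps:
-1181/((-23*(-336))) + m/(-48034) = -1181/((-23*(-336))) + 7604/(-48034) = -1181/7728 + 7604*(-1/48034) = -1181*1/7728 - 3802/24017 = -1181/7728 - 3802/24017 = -8249419/26514768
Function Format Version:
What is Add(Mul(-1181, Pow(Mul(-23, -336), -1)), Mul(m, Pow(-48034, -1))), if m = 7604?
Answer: Rational(-8249419, 26514768) ≈ -0.31113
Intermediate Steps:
Add(Mul(-1181, Pow(Mul(-23, -336), -1)), Mul(m, Pow(-48034, -1))) = Add(Mul(-1181, Pow(Mul(-23, -336), -1)), Mul(7604, Pow(-48034, -1))) = Add(Mul(-1181, Pow(7728, -1)), Mul(7604, Rational(-1, 48034))) = Add(Mul(-1181, Rational(1, 7728)), Rational(-3802, 24017)) = Add(Rational(-1181, 7728), Rational(-3802, 24017)) = Rational(-8249419, 26514768)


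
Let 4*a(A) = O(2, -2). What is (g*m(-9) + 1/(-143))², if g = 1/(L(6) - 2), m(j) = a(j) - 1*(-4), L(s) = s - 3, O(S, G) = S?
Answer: 1651225/81796 ≈ 20.187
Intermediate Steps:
a(A) = ½ (a(A) = (¼)*2 = ½)
L(s) = -3 + s
m(j) = 9/2 (m(j) = ½ - 1*(-4) = ½ + 4 = 9/2)
g = 1 (g = 1/((-3 + 6) - 2) = 1/(3 - 2) = 1/1 = 1)
(g*m(-9) + 1/(-143))² = (1*(9/2) + 1/(-143))² = (9/2 - 1/143)² = (1285/286)² = 1651225/81796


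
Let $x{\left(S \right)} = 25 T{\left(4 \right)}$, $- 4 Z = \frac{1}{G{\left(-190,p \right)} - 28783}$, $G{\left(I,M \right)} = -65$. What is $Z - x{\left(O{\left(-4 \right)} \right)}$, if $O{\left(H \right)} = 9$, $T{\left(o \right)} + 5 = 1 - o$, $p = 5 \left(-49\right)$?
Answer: $\frac{23078401}{115392} \approx 200.0$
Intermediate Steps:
$p = -245$
$Z = \frac{1}{115392}$ ($Z = - \frac{1}{4 \left(-65 - 28783\right)} = - \frac{1}{4 \left(-28848\right)} = \left(- \frac{1}{4}\right) \left(- \frac{1}{28848}\right) = \frac{1}{115392} \approx 8.6661 \cdot 10^{-6}$)
$T{\left(o \right)} = -4 - o$ ($T{\left(o \right)} = -5 - \left(-1 + o\right) = -4 - o$)
$x{\left(S \right)} = -200$ ($x{\left(S \right)} = 25 \left(-4 - 4\right) = 25 \left(-8\right) = -200$)
$Z - x{\left(O{\left(-4 \right)} \right)} = \frac{1}{115392} - -200 = \frac{1}{115392} + 200 = \frac{23078401}{115392}$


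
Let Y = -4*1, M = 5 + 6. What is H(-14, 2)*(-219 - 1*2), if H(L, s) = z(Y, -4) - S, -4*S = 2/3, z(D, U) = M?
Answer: -14807/6 ≈ -2467.8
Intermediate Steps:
M = 11
Y = -4
z(D, U) = 11
S = -⅙ (S = -1/(2*3) = -¼*⅔ = -⅙ ≈ -0.16667)
H(L, s) = 67/6 (H(L, s) = 11 - 1*(-⅙) = 11 + ⅙ = 67/6)
H(-14, 2)*(-219 - 1*2) = 67*(-219 - 1*2)/6 = 67*(-219 - 2)/6 = (67/6)*(-221) = -14807/6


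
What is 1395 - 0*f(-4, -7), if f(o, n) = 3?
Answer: 1395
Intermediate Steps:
1395 - 0*f(-4, -7) = 1395 - 0*3 = 1395 - 1*0 = 1395 + 0 = 1395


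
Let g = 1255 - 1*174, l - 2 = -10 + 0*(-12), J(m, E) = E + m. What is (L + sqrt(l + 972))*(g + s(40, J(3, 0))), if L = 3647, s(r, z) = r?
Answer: 4088287 + 2242*sqrt(241) ≈ 4.1231e+6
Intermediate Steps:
l = -8 (l = 2 + (-10 + 0*(-12)) = 2 + (-10 + 0) = 2 - 10 = -8)
g = 1081 (g = 1255 - 174 = 1081)
(L + sqrt(l + 972))*(g + s(40, J(3, 0))) = (3647 + sqrt(-8 + 972))*(1081 + 40) = (3647 + sqrt(964))*1121 = (3647 + 2*sqrt(241))*1121 = 4088287 + 2242*sqrt(241)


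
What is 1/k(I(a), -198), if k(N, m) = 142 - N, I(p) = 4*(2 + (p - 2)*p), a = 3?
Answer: 1/122 ≈ 0.0081967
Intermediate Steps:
I(p) = 8 + 4*p*(-2 + p) (I(p) = 4*(2 + (-2 + p)*p) = 4*(2 + p*(-2 + p)) = 8 + 4*p*(-2 + p))
1/k(I(a), -198) = 1/(142 - (8 - 8*3 + 4*3**2)) = 1/(142 - (8 - 24 + 4*9)) = 1/(142 - (8 - 24 + 36)) = 1/(142 - 1*20) = 1/(142 - 20) = 1/122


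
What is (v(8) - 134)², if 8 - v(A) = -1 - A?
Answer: 13689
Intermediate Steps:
v(A) = 9 + A (v(A) = 8 - (-1 - A) = 8 + (1 + A) = 9 + A)
(v(8) - 134)² = ((9 + 8) - 134)² = (17 - 134)² = (-117)² = 13689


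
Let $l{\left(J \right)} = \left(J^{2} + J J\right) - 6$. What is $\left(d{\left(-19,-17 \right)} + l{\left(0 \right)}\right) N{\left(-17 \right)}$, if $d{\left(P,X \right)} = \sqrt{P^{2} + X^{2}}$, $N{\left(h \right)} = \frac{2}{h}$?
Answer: $\frac{12}{17} - \frac{10 \sqrt{26}}{17} \approx -2.2935$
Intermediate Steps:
$l{\left(J \right)} = -6 + 2 J^{2}$ ($l{\left(J \right)} = \left(J^{2} + J^{2}\right) - 6 = 2 J^{2} - 6 = -6 + 2 J^{2}$)
$\left(d{\left(-19,-17 \right)} + l{\left(0 \right)}\right) N{\left(-17 \right)} = \left(\sqrt{\left(-19\right)^{2} + \left(-17\right)^{2}} - \left(6 - 2 \cdot 0^{2}\right)\right) \frac{2}{-17} = \left(\sqrt{361 + 289} + \left(-6 + 2 \cdot 0\right)\right) 2 \left(- \frac{1}{17}\right) = \left(\sqrt{650} + \left(-6 + 0\right)\right) \left(- \frac{2}{17}\right) = \left(5 \sqrt{26} - 6\right) \left(- \frac{2}{17}\right) = \left(-6 + 5 \sqrt{26}\right) \left(- \frac{2}{17}\right) = \frac{12}{17} - \frac{10 \sqrt{26}}{17}$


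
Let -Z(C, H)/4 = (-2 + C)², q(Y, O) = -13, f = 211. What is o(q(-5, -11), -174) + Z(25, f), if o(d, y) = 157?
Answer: -1959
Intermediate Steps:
Z(C, H) = -4*(-2 + C)²
o(q(-5, -11), -174) + Z(25, f) = 157 - 4*(-2 + 25)² = 157 - 4*23² = 157 - 4*529 = 157 - 2116 = -1959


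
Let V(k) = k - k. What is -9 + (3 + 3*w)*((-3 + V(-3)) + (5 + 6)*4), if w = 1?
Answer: 237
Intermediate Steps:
V(k) = 0
-9 + (3 + 3*w)*((-3 + V(-3)) + (5 + 6)*4) = -9 + (3 + 3*1)*((-3 + 0) + (5 + 6)*4) = -9 + (3 + 3)*(-3 + 11*4) = -9 + 6*(-3 + 44) = -9 + 6*41 = -9 + 246 = 237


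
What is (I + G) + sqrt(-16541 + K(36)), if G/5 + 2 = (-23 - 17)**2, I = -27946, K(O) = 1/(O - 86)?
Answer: -19956 + 19*I*sqrt(4582)/10 ≈ -19956.0 + 128.61*I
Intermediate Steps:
K(O) = 1/(-86 + O)
G = 7990 (G = -10 + 5*(-23 - 17)**2 = -10 + 5*(-40)**2 = -10 + 5*1600 = -10 + 8000 = 7990)
(I + G) + sqrt(-16541 + K(36)) = (-27946 + 7990) + sqrt(-16541 + 1/(-86 + 36)) = -19956 + sqrt(-16541 + 1/(-50)) = -19956 + sqrt(-16541 - 1/50) = -19956 + sqrt(-827051/50) = -19956 + 19*I*sqrt(4582)/10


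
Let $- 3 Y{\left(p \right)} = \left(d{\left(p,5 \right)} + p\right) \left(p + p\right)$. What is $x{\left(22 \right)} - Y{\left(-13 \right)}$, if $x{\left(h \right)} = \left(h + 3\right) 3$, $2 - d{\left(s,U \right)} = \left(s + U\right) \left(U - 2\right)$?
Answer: $- \frac{113}{3} \approx -37.667$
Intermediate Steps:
$d{\left(s,U \right)} = 2 - \left(-2 + U\right) \left(U + s\right)$ ($d{\left(s,U \right)} = 2 - \left(s + U\right) \left(U - 2\right) = 2 - \left(U + s\right) \left(-2 + U\right) = 2 - \left(-2 + U\right) \left(U + s\right)$)
$x{\left(h \right)} = 9 + 3 h$ ($x{\left(h \right)} = \left(3 + h\right) 3 = 9 + 3 h$)
$Y{\left(p \right)} = - \frac{2 p \left(-13 - 2 p\right)}{3}$ ($Y{\left(p \right)} = - \frac{\left(\left(2 - 5^{2} + 2 \cdot 5 + 2 p - 5 p\right) + p\right) \left(p + p\right)}{3} = - \frac{\left(\left(2 - 25 + 10 + 2 p - 5 p\right) + p\right) 2 p}{3} = - \frac{\left(\left(-13 - 3 p\right) + p\right) 2 p}{3} = - \frac{\left(-13 - 2 p\right) 2 p}{3} = - \frac{2 p \left(-13 - 2 p\right)}{3}$)
$x{\left(22 \right)} - Y{\left(-13 \right)} = \left(9 + 3 \cdot 22\right) - \frac{2}{3} \left(-13\right) \left(13 + 2 \left(-13\right)\right) = \left(9 + 66\right) - \frac{2}{3} \left(-13\right) \left(13 - 26\right) = 75 - \frac{2}{3} \left(-13\right) \left(-13\right) = 75 - \frac{338}{3} = - \frac{113}{3}$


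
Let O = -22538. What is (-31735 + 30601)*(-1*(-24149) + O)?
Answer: -1826874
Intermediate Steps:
(-31735 + 30601)*(-1*(-24149) + O) = (-31735 + 30601)*(-1*(-24149) - 22538) = -1134*(24149 - 22538) = -1134*1611 = -1826874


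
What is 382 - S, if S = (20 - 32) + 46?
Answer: 348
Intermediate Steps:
S = 34 (S = -12 + 46 = 34)
382 - S = 382 - 1*34 = 382 - 34 = 348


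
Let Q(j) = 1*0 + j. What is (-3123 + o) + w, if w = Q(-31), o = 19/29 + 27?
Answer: -90664/29 ≈ -3126.3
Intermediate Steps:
Q(j) = j (Q(j) = 0 + j = j)
o = 802/29 (o = (1/29)*19 + 27 = 19/29 + 27 = 802/29 ≈ 27.655)
w = -31
(-3123 + o) + w = (-3123 + 802/29) - 31 = -89765/29 - 31 = -90664/29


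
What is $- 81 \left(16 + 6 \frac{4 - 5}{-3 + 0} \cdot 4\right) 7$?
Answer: $-13608$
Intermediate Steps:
$- 81 \left(16 + 6 \frac{4 - 5}{-3 + 0} \cdot 4\right) 7 = - 81 \left(16 + 6 \left(- \frac{1}{-3}\right) 4\right) 7 = - 81 \left(16 + 6 \left(\left(-1\right) \left(- \frac{1}{3}\right)\right) 4\right) 7 = - 81 \left(16 + 6 \cdot \frac{1}{3} \cdot 4\right) 7 = - 81 \left(16 + 2 \cdot 4\right) 7 = - 81 \left(16 + 8\right) 7 = - 81 \cdot 24 \cdot 7 = \left(-81\right) 168 = -13608$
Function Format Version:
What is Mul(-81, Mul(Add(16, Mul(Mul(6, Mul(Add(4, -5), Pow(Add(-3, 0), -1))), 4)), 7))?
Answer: -13608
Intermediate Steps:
Mul(-81, Mul(Add(16, Mul(Mul(6, Mul(Add(4, -5), Pow(Add(-3, 0), -1))), 4)), 7)) = Mul(-81, Mul(Add(16, Mul(Mul(6, Mul(-1, Pow(-3, -1))), 4)), 7)) = Mul(-81, Mul(Add(16, Mul(Mul(6, Mul(-1, Rational(-1, 3))), 4)), 7)) = Mul(-81, Mul(Add(16, Mul(Mul(6, Rational(1, 3)), 4)), 7)) = Mul(-81, Mul(Add(16, Mul(2, 4)), 7)) = Mul(-81, Mul(Add(16, 8), 7)) = Mul(-81, Mul(24, 7)) = Mul(-81, 168) = -13608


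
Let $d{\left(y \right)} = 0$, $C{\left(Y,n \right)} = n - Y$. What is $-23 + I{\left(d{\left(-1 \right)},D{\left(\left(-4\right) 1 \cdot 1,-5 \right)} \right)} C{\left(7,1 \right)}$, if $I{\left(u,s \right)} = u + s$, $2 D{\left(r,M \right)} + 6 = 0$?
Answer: $-5$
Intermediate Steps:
$D{\left(r,M \right)} = -3$ ($D{\left(r,M \right)} = -3 + \frac{1}{2} \cdot 0 = -3 + 0 = -3$)
$I{\left(u,s \right)} = s + u$
$-23 + I{\left(d{\left(-1 \right)},D{\left(\left(-4\right) 1 \cdot 1,-5 \right)} \right)} C{\left(7,1 \right)} = -23 + \left(-3 + 0\right) \left(1 - 7\right) = -23 - 3 \left(1 - 7\right) = -23 - -18 = -23 + 18 = -5$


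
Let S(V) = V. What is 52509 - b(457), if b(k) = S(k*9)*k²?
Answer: -858943428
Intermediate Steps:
b(k) = 9*k³ (b(k) = (k*9)*k² = (9*k)*k² = 9*k³)
52509 - b(457) = 52509 - 9*457³ = 52509 - 9*95443993 = 52509 - 1*858995937 = 52509 - 858995937 = -858943428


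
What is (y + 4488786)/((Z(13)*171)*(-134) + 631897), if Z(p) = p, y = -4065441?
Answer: 84669/66803 ≈ 1.2674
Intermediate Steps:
(y + 4488786)/((Z(13)*171)*(-134) + 631897) = (-4065441 + 4488786)/((13*171)*(-134) + 631897) = 423345/(2223*(-134) + 631897) = 423345/(-297882 + 631897) = 423345/334015 = 423345*(1/334015) = 84669/66803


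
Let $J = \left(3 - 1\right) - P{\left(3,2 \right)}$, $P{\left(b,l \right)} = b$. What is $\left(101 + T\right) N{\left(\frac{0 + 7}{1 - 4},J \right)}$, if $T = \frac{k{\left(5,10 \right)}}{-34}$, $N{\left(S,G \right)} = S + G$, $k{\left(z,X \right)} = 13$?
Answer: $- \frac{17105}{51} \approx -335.39$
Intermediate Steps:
$J = -1$ ($J = \left(3 - 1\right) - 3 = 2 - 3 = -1$)
$N{\left(S,G \right)} = G + S$
$T = - \frac{13}{34}$ ($T = \frac{13}{-34} = 13 \left(- \frac{1}{34}\right) = - \frac{13}{34} \approx -0.38235$)
$\left(101 + T\right) N{\left(\frac{0 + 7}{1 - 4},J \right)} = \left(101 - \frac{13}{34}\right) \left(-1 + \frac{0 + 7}{1 - 4}\right) = \frac{3421 \left(-1 + \frac{7}{-3}\right)}{34} = \frac{3421 \left(-1 + 7 \left(- \frac{1}{3}\right)\right)}{34} = \frac{3421 \left(-1 - \frac{7}{3}\right)}{34} = \frac{3421}{34} \left(- \frac{10}{3}\right) = - \frac{17105}{51}$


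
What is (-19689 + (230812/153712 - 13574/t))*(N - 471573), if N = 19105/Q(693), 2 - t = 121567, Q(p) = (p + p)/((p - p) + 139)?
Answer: 59867128327957691764879/6474698750520 ≈ 9.2463e+9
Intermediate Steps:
Q(p) = 2*p/139 (Q(p) = (2*p)/(0 + 139) = (2*p)/139 = (2*p)*(1/139) = 2*p/139)
t = -121565 (t = 2 - 1*121567 = 2 - 121567 = -121565)
N = 2655595/1386 (N = 19105/(((2/139)*693)) = 19105/(1386/139) = 19105*(139/1386) = 2655595/1386 ≈ 1916.0)
(-19689 + (230812/153712 - 13574/t))*(N - 471573) = (-19689 + (230812/153712 - 13574/(-121565)))*(2655595/1386 - 471573) = (-19689 + (230812*(1/153712) - 13574*(-1/121565)))*(-650944583/1386) = (-19689 + (57703/38428 + 13574/121565))*(-650944583/1386) = (-19689 + 7536286867/4671499820)*(-650944583/1386) = -91969623669113/4671499820*(-650944583/1386) = 59867128327957691764879/6474698750520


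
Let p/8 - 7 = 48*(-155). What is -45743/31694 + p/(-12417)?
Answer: 1316661185/393544398 ≈ 3.3456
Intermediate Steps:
p = -59464 (p = 56 + 8*(48*(-155)) = 56 + 8*(-7440) = 56 - 59520 = -59464)
-45743/31694 + p/(-12417) = -45743/31694 - 59464/(-12417) = -45743*1/31694 - 59464*(-1/12417) = -45743/31694 + 59464/12417 = 1316661185/393544398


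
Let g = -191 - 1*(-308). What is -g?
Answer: -117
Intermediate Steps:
g = 117 (g = -191 + 308 = 117)
-g = -1*117 = -117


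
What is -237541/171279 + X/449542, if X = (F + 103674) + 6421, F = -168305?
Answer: -58377403406/38498552109 ≈ -1.5164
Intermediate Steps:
X = -58210 (X = (-168305 + 103674) + 6421 = -64631 + 6421 = -58210)
-237541/171279 + X/449542 = -237541/171279 - 58210/449542 = -237541*1/171279 - 58210*1/449542 = -237541/171279 - 29105/224771 = -58377403406/38498552109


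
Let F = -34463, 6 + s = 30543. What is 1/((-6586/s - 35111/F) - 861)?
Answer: -80953587/69636022154 ≈ -0.0011625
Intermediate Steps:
s = 30537 (s = -6 + 30543 = 30537)
1/((-6586/s - 35111/F) - 861) = 1/((-6586/30537 - 35111/(-34463)) - 861) = 1/((-6586*1/30537 - 35111*(-1/34463)) - 861) = 1/((-6586/30537 + 35111/34463) - 861) = 1/(65016253/80953587 - 861) = 1/(-69636022154/80953587) = -80953587/69636022154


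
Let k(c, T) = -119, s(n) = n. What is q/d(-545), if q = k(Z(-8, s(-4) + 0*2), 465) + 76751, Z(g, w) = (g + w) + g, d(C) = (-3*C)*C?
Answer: -25544/297025 ≈ -0.085999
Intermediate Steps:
d(C) = -3*C²
Z(g, w) = w + 2*g
q = 76632 (q = -119 + 76751 = 76632)
q/d(-545) = 76632/((-3*(-545)²)) = 76632/((-3*297025)) = 76632/(-891075) = 76632*(-1/891075) = -25544/297025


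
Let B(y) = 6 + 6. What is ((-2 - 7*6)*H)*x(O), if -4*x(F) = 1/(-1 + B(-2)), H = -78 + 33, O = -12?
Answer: -45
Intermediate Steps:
B(y) = 12
H = -45
x(F) = -1/44 (x(F) = -1/(4*(-1 + 12)) = -¼/11 = -¼*1/11 = -1/44)
((-2 - 7*6)*H)*x(O) = ((-2 - 7*6)*(-45))*(-1/44) = ((-2 - 42)*(-45))*(-1/44) = -44*(-45)*(-1/44) = 1980*(-1/44) = -45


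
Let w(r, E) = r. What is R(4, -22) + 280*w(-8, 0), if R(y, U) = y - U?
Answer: -2214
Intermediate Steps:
R(4, -22) + 280*w(-8, 0) = (4 - 1*(-22)) + 280*(-8) = (4 + 22) - 2240 = 26 - 2240 = -2214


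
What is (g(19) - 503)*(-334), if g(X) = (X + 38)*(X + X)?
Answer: -555442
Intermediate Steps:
g(X) = 2*X*(38 + X) (g(X) = (38 + X)*(2*X) = 2*X*(38 + X))
(g(19) - 503)*(-334) = (2*19*(38 + 19) - 503)*(-334) = (2*19*57 - 503)*(-334) = (2166 - 503)*(-334) = 1663*(-334) = -555442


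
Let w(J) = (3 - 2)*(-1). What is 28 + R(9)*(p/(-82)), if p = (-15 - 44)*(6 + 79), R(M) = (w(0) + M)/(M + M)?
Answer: 20362/369 ≈ 55.182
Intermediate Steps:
w(J) = -1 (w(J) = 1*(-1) = -1)
R(M) = (-1 + M)/(2*M) (R(M) = (-1 + M)/(M + M) = (-1 + M)/((2*M)) = (-1 + M)*(1/(2*M)) = (-1 + M)/(2*M))
p = -5015 (p = -59*85 = -5015)
28 + R(9)*(p/(-82)) = 28 + ((½)*(-1 + 9)/9)*(-5015/(-82)) = 28 + ((½)*(⅑)*8)*(-5015*(-1/82)) = 28 + (4/9)*(5015/82) = 28 + 10030/369 = 20362/369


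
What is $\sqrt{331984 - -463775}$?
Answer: $\sqrt{795759} \approx 892.05$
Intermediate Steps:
$\sqrt{331984 - -463775} = \sqrt{331984 + 463775} = \sqrt{795759}$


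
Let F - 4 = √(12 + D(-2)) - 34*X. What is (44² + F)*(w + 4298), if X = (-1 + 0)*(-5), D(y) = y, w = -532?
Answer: 6665820 + 3766*√10 ≈ 6.6777e+6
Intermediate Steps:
X = 5 (X = -1*(-5) = 5)
F = -166 + √10 (F = 4 + (√(12 - 2) - 34*5) = 4 + (√10 - 170) = 4 + (-170 + √10) = -166 + √10 ≈ -162.84)
(44² + F)*(w + 4298) = (44² + (-166 + √10))*(-532 + 4298) = (1936 + (-166 + √10))*3766 = (1770 + √10)*3766 = 6665820 + 3766*√10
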